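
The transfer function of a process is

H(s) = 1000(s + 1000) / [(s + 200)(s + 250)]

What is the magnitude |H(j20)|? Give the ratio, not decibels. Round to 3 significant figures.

At s = jω = j20:
zero (s+1000): 1000 + j20 → |·| = √(1000²+20²) = √1000400 ≈ 1000.2, ∠ = arctan(20/1000) ≈ 1.15°
pole (s+200): 200 + j20 → |·| = √(200²+20²) = √40400 ≈ 201, ∠ = arctan(20/200) ≈ 5.71°
pole (s+250): 250 + j20 → |·| = √(250²+20²) = √62900 ≈ 250.8, ∠ = arctan(20/250) ≈ 4.57°
|H| = 1000 · 1000.2 / 50411 ≈ 19.841

19.8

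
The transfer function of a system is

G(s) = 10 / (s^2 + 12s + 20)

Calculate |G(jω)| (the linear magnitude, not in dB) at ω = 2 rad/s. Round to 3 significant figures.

Substitute s = j2:
Numerator: 10 = 10 + j0
Denominator: (j2)^2 + 12(j2) + 20 = 16 + j24
|N| = √(10² + 0²) ≈ 10, ∠N ≈ 0.00°
|D| = √(16² + 24²) ≈ 28.844, ∠D ≈ 56.31°
|G| = 10 / 28.844 ≈ 0.34669

0.347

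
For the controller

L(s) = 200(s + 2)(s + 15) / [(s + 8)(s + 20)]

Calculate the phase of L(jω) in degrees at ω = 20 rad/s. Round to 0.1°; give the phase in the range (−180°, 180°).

At s = jω = j20:
zero (s+2): 2 + j20 → |·| = √(2²+20²) = √404 ≈ 20.1, ∠ = arctan(20/2) ≈ 84.29°
zero (s+15): 15 + j20 → |·| = √(15²+20²) = √625 ≈ 25, ∠ = arctan(20/15) ≈ 53.13°
pole (s+8): 8 + j20 → |·| = √(8²+20²) = √464 ≈ 21.541, ∠ = arctan(20/8) ≈ 68.20°
pole (s+20): 20 + j20 → |·| = √(20²+20²) = √800 ≈ 28.284, ∠ = arctan(20/20) ≈ 45.00°
∠L = 137.42° − 113.20° = 24.22°

24.2°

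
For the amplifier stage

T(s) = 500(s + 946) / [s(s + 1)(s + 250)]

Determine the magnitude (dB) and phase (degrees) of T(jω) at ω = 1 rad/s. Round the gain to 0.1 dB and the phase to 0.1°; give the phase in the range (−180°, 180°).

62.5 dB, -135.2°

At s = jω = j1:
zero (s+946): 946 + j1 → |·| = √(946²+1²) = √894917 ≈ 946, ∠ = arctan(1/946) ≈ 0.06°
pole (s+1): 1 + j1 → |·| = √(1²+1²) = √2 ≈ 1.4142, ∠ = arctan(1/1) ≈ 45.00°
pole (s+250): 250 + j1 → |·| = √(250²+1²) = √62501 ≈ 250, ∠ = arctan(1/250) ≈ 0.23°
pole at origin: |s| = 1, ∠ = 90.00° (in denominator)
|T| = 500 · 946 / 353.55 ≈ 1337.9
Gain = 20 log₁₀(1337.9) ≈ 62.53 dB
∠T = 0.06° − 135.23° = -135.17°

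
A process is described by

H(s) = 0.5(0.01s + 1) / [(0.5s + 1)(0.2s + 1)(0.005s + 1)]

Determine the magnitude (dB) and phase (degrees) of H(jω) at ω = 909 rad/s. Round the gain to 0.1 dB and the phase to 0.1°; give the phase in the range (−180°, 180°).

-98.5 dB, -173.4°

At ω = 909 rad/s:
zero (1 + j909·0.01) = 1 + j9.09 → |·| ≈ 9.1448, ∠ ≈ 83.72°
pole (1 + j909·0.5) = 1 + j454.5 → |·| ≈ 454.5, ∠ ≈ 89.87°
pole (1 + j909·0.2) = 1 + j181.8 → |·| ≈ 181.8, ∠ ≈ 89.68°
pole (1 + j909·0.005) = 1 + j4.545 → |·| ≈ 4.6537, ∠ ≈ 77.59°
|H| = 0.5 · 9.1448 / (454.5 · 181.8 · 4.6537) ≈ 1.1891e-05
Gain = 20 log₁₀(1.1891e-05) ≈ -98.50 dB
∠H = (83.72°) − (89.87° + 89.68° + 77.59°) = -173.42°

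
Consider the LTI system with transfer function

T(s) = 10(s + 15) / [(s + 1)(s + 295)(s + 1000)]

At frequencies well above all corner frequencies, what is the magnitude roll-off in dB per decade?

Each pole contributes −20 dB/decade at high frequency; each zero contributes +20 dB/decade.
Net: 1 zero(s) − 3 pole(s) → -40 dB/decade.

-40 dB/decade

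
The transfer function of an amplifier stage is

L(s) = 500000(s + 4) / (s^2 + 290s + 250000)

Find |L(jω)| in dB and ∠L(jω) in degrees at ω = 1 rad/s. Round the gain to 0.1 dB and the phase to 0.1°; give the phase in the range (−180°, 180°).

18.3 dB, 14.0°

At s = jω = j1:
zero (s+4): 4 + j1 → |·| = √(4²+1²) = √17 ≈ 4.1231, ∠ = arctan(1/4) ≈ 14.04°
quadratic: (j1)² + 290·j1 + 250000 = 249999 + j290 → |·| ≈ 2.5e+05, ∠ ≈ 0.07°
|L| = 500000 · 4.1231 / 2.5e+05 ≈ 8.2462
Gain = 20 log₁₀(8.2462) ≈ 18.33 dB
∠L = 14.04° − 0.07° = 13.97°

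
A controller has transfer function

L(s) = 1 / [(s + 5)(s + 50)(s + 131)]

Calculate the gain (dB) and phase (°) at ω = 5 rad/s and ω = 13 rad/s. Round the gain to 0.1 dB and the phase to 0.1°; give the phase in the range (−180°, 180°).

At s = jω = j5:
pole (s+5): 5 + j5 → |·| = √(5²+5²) = √50 ≈ 7.0711, ∠ = arctan(5/5) ≈ 45.00°
pole (s+50): 50 + j5 → |·| = √(50²+5²) = √2525 ≈ 50.249, ∠ = arctan(5/50) ≈ 5.71°
pole (s+131): 131 + j5 → |·| = √(131²+5²) = √17186 ≈ 131.1, ∠ = arctan(5/131) ≈ 2.19°
|L| = 1 / 46582 ≈ 2.1468e-05
Gain = 20 log₁₀(2.1468e-05) ≈ -93.36 dB
∠L = 0.00° − 52.90° = -52.90°

At s = jω = j13:
pole (s+5): 5 + j13 → |·| = √(5²+13²) = √194 ≈ 13.928, ∠ = arctan(13/5) ≈ 68.96°
pole (s+50): 50 + j13 → |·| = √(50²+13²) = √2669 ≈ 51.662, ∠ = arctan(13/50) ≈ 14.57°
pole (s+131): 131 + j13 → |·| = √(131²+13²) = √17330 ≈ 131.64, ∠ = arctan(13/131) ≈ 5.67°
|L| = 1 / 94721 ≈ 1.0557e-05
Gain = 20 log₁₀(1.0557e-05) ≈ -99.53 dB
∠L = 0.00° − 89.20° = -89.20°

ω = 5: -93.4 dB, -52.9°; ω = 13: -99.5 dB, -89.2°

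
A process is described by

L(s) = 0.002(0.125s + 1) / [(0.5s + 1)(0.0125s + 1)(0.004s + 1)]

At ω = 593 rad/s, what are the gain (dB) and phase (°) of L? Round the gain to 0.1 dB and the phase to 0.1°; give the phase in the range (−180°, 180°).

At ω = 593 rad/s:
zero (1 + j593·0.125) = 1 + j74.125 → |·| ≈ 74.132, ∠ ≈ 89.23°
pole (1 + j593·0.5) = 1 + j296.5 → |·| ≈ 296.5, ∠ ≈ 89.81°
pole (1 + j593·0.0125) = 1 + j7.4125 → |·| ≈ 7.4796, ∠ ≈ 82.32°
pole (1 + j593·0.004) = 1 + j2.372 → |·| ≈ 2.5742, ∠ ≈ 67.14°
|L| = 0.002 · 74.132 / (296.5 · 7.4796 · 2.5742) ≈ 2.5971e-05
Gain = 20 log₁₀(2.5971e-05) ≈ -91.71 dB
∠L = (89.23°) − (89.81° + 82.32° + 67.14°) = -150.04°

-91.7 dB, -150.0°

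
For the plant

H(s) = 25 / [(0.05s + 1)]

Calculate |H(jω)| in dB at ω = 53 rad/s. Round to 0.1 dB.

18.9 dB

At ω = 53 rad/s:
pole (1 + j53·0.05) = 1 + j2.65 → |·| ≈ 2.8324, ∠ ≈ 69.33°
|H| = 25 · 1 / (2.8324) ≈ 8.8264
Gain = 20 log₁₀(8.8264) ≈ 18.92 dB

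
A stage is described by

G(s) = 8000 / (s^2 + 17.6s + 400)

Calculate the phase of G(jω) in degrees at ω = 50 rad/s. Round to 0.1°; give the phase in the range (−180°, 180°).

-157.3°

At s = jω = j50:
quadratic: (j50)² + 17.6·j50 + 400 = -2100 + j880 → |·| ≈ 2276.9, ∠ ≈ 157.26°
∠G = 0.00° − 157.26° = -157.26°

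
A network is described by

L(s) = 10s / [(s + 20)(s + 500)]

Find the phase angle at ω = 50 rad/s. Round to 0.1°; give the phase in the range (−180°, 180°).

16.1°

At s = jω = j50:
zero at origin: s = j50 → |·| = 50, ∠ = 90.00°
pole (s+20): 20 + j50 → |·| = √(20²+50²) = √2900 ≈ 53.852, ∠ = arctan(50/20) ≈ 68.20°
pole (s+500): 500 + j50 → |·| = √(500²+50²) = √252500 ≈ 502.49, ∠ = arctan(50/500) ≈ 5.71°
∠L = 90.00° − 73.91° = 16.09°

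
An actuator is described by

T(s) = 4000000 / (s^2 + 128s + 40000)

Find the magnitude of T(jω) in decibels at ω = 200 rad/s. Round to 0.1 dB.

43.9 dB

At s = jω = j200:
quadratic: (j200)² + 128·j200 + 40000 = 0 + j25600 → |·| ≈ 25600, ∠ ≈ 90.00°
|T| = 4000000 / 25600 ≈ 156.25
Gain = 20 log₁₀(156.25) ≈ 43.88 dB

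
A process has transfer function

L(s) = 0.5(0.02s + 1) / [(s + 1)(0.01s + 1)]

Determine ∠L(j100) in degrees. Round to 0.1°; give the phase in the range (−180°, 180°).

-71.0°

At ω = 100 rad/s:
zero (1 + j100·0.02) = 1 + j2 → |·| ≈ 2.2361, ∠ ≈ 63.43°
pole (1 + j100·1) = 1 + j100 → |·| ≈ 100, ∠ ≈ 89.43°
pole (1 + j100·0.01) = 1 + j1 → |·| ≈ 1.4142, ∠ ≈ 45.00°
∠L = (63.43°) − (89.43° + 45.00°) = -71.00°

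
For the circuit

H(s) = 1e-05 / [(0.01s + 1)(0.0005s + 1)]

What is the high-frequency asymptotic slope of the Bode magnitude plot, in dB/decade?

Each pole contributes −20 dB/decade at high frequency; each zero contributes +20 dB/decade.
Net: 0 zero(s) − 2 pole(s) → -40 dB/decade.

-40 dB/decade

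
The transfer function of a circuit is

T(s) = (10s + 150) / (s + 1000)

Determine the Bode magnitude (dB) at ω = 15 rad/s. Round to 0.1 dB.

Substitute s = j15:
Numerator: 10(j15) + 150 = 150 + j150
Denominator: (j15) + 1000 = 1000 + j15
|N| = √(150² + 150²) ≈ 212.13, ∠N ≈ 45.00°
|D| = √(1000² + 15²) ≈ 1000.1, ∠D ≈ 0.86°
|T| = 212.13 / 1000.1 ≈ 0.21211
Gain = 20 log₁₀(0.21211) ≈ -13.47 dB

-13.5 dB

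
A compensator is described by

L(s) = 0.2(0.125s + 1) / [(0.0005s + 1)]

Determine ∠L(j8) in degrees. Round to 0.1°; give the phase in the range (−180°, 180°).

44.8°

At ω = 8 rad/s:
zero (1 + j8·0.125) = 1 + j1 → |·| ≈ 1.4142, ∠ ≈ 45.00°
pole (1 + j8·0.0005) = 1 + j0.004 → |·| ≈ 1, ∠ ≈ 0.23°
∠L = (45.00°) − (0.23°) = 44.77°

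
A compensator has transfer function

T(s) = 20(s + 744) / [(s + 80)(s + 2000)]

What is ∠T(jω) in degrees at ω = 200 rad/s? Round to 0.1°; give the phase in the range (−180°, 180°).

At s = jω = j200:
zero (s+744): 744 + j200 → |·| = √(744²+200²) = √593536 ≈ 770.41, ∠ = arctan(200/744) ≈ 15.05°
pole (s+80): 80 + j200 → |·| = √(80²+200²) = √46400 ≈ 215.41, ∠ = arctan(200/80) ≈ 68.20°
pole (s+2000): 2000 + j200 → |·| = √(2000²+200²) = √4040000 ≈ 2010, ∠ = arctan(200/2000) ≈ 5.71°
∠T = 15.05° − 73.91° = -58.86°

-58.9°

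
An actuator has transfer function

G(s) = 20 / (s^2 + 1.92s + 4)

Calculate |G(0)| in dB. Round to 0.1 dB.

14.0 dB

G(0) = 20 / 4 = 5
20 log₁₀(5) ≈ 13.98 dB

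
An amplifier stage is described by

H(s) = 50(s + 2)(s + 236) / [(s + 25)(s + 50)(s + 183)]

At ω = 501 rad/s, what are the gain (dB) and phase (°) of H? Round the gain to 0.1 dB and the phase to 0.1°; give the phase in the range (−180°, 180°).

At s = jω = j501:
zero (s+2): 2 + j501 → |·| = √(2²+501²) = √251005 ≈ 501, ∠ = arctan(501/2) ≈ 89.77°
zero (s+236): 236 + j501 → |·| = √(236²+501²) = √306697 ≈ 553.8, ∠ = arctan(501/236) ≈ 64.78°
pole (s+25): 25 + j501 → |·| = √(25²+501²) = √251626 ≈ 501.62, ∠ = arctan(501/25) ≈ 87.14°
pole (s+50): 50 + j501 → |·| = √(50²+501²) = √253501 ≈ 503.49, ∠ = arctan(501/50) ≈ 84.30°
pole (s+183): 183 + j501 → |·| = √(183²+501²) = √284490 ≈ 533.38, ∠ = arctan(501/183) ≈ 69.93°
|H| = 50 · 2.7745e+05 / 1.3471e+08 ≈ 0.10298
Gain = 20 log₁₀(0.10298) ≈ -19.74 dB
∠H = 154.55° − 241.37° = -86.82°

-19.7 dB, -86.8°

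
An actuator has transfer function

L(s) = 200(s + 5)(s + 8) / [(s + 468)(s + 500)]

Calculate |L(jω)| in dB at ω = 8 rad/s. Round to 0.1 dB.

At s = jω = j8:
zero (s+5): 5 + j8 → |·| = √(5²+8²) = √89 ≈ 9.434, ∠ = arctan(8/5) ≈ 57.99°
zero (s+8): 8 + j8 → |·| = √(8²+8²) = √128 ≈ 11.314, ∠ = arctan(8/8) ≈ 45.00°
pole (s+468): 468 + j8 → |·| = √(468²+8²) = √219088 ≈ 468.07, ∠ = arctan(8/468) ≈ 0.98°
pole (s+500): 500 + j8 → |·| = √(500²+8²) = √250064 ≈ 500.06, ∠ = arctan(8/500) ≈ 0.92°
|L| = 200 · 106.74 / 2.3406e+05 ≈ 0.091207
Gain = 20 log₁₀(0.091207) ≈ -20.80 dB

-20.8 dB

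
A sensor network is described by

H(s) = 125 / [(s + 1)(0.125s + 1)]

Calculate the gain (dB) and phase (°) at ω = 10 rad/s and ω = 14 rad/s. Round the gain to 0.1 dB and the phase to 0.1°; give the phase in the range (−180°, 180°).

ω = 10: 17.8 dB, -135.6°; ω = 14: 12.9 dB, -146.2°

At ω = 10 rad/s:
pole (1 + j10·1) = 1 + j10 → |·| ≈ 10.05, ∠ ≈ 84.29°
pole (1 + j10·0.125) = 1 + j1.25 → |·| ≈ 1.6008, ∠ ≈ 51.34°
|H| = 125 · 1 / (10.05 · 1.6008) ≈ 7.7697
Gain = 20 log₁₀(7.7697) ≈ 17.81 dB
∠H = (0°) − (84.29° + 51.34°) = -135.63°

At ω = 14 rad/s:
pole (1 + j14·1) = 1 + j14 → |·| ≈ 14.036, ∠ ≈ 85.91°
pole (1 + j14·0.125) = 1 + j1.75 → |·| ≈ 2.0156, ∠ ≈ 60.26°
|H| = 125 · 1 / (14.036 · 2.0156) ≈ 4.4184
Gain = 20 log₁₀(4.4184) ≈ 12.91 dB
∠H = (0°) − (85.91° + 60.26°) = -146.17°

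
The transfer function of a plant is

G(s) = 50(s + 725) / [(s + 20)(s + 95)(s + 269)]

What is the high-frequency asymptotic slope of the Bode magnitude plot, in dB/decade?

Each pole contributes −20 dB/decade at high frequency; each zero contributes +20 dB/decade.
Net: 1 zero(s) − 3 pole(s) → -40 dB/decade.

-40 dB/decade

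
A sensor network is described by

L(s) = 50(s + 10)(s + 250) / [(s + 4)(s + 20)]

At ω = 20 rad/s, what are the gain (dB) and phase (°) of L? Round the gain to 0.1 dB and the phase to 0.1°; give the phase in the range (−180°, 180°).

53.7 dB, -55.7°

At s = jω = j20:
zero (s+10): 10 + j20 → |·| = √(10²+20²) = √500 ≈ 22.361, ∠ = arctan(20/10) ≈ 63.43°
zero (s+250): 250 + j20 → |·| = √(250²+20²) = √62900 ≈ 250.8, ∠ = arctan(20/250) ≈ 4.57°
pole (s+4): 4 + j20 → |·| = √(4²+20²) = √416 ≈ 20.396, ∠ = arctan(20/4) ≈ 78.69°
pole (s+20): 20 + j20 → |·| = √(20²+20²) = √800 ≈ 28.284, ∠ = arctan(20/20) ≈ 45.00°
|L| = 50 · 5608.1 / 576.88 ≈ 486.07
Gain = 20 log₁₀(486.07) ≈ 53.73 dB
∠L = 68.00° − 123.69° = -55.69°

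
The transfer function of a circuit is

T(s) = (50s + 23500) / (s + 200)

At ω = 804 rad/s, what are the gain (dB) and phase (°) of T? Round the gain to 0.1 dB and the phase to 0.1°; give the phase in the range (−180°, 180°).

Substitute s = j804:
Numerator: 50(j804) + 23500 = 23500 + j40200
Denominator: (j804) + 200 = 200 + j804
|N| = √(23500² + 40200²) ≈ 46565, ∠N ≈ 59.69°
|D| = √(200² + 804²) ≈ 828.5, ∠D ≈ 76.03°
|T| = 46565 / 828.5 ≈ 56.204
Gain = 20 log₁₀(56.204) ≈ 35.00 dB
∠T = 59.69° − 76.03° = -16.34°

35.0 dB, -16.3°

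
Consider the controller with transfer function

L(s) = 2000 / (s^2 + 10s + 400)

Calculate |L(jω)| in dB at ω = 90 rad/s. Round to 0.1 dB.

-11.8 dB

At s = jω = j90:
quadratic: (j90)² + 10·j90 + 400 = -7700 + j900 → |·| ≈ 7752.4, ∠ ≈ 173.33°
|L| = 2000 / 7752.4 ≈ 0.25798
Gain = 20 log₁₀(0.25798) ≈ -11.77 dB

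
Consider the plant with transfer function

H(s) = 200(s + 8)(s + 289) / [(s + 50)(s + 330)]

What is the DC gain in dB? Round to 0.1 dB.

H(0) = 200·8·289 / (50·330) ≈ 28.024
20 log₁₀(28.024) ≈ 28.95 dB

29.0 dB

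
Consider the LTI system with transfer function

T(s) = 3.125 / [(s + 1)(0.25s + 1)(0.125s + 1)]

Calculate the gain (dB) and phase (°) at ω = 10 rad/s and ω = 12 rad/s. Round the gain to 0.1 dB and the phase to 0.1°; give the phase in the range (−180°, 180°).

At ω = 10 rad/s:
pole (1 + j10·1) = 1 + j10 → |·| ≈ 10.05, ∠ ≈ 84.29°
pole (1 + j10·0.25) = 1 + j2.5 → |·| ≈ 2.6926, ∠ ≈ 68.20°
pole (1 + j10·0.125) = 1 + j1.25 → |·| ≈ 1.6008, ∠ ≈ 51.34°
|T| = 3.125 · 1 / (10.05 · 2.6926 · 1.6008) ≈ 0.07214
Gain = 20 log₁₀(0.07214) ≈ -22.84 dB
∠T = (0°) − (84.29° + 68.20° + 51.34°) = -203.83° ≡ 156.17° (principal value)

At ω = 12 rad/s:
pole (1 + j12·1) = 1 + j12 → |·| ≈ 12.042, ∠ ≈ 85.24°
pole (1 + j12·0.25) = 1 + j3 → |·| ≈ 3.1623, ∠ ≈ 71.57°
pole (1 + j12·0.125) = 1 + j1.5 → |·| ≈ 1.8028, ∠ ≈ 56.31°
|T| = 3.125 · 1 / (12.042 · 3.1623 · 1.8028) ≈ 0.04552
Gain = 20 log₁₀(0.04552) ≈ -26.84 dB
∠T = (0°) − (85.24° + 71.57° + 56.31°) = -213.12° ≡ 146.88° (principal value)

ω = 10: -22.8 dB, 156.2°; ω = 12: -26.8 dB, 146.9°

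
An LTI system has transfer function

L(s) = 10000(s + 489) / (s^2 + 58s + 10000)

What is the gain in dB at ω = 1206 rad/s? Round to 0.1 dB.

At s = jω = j1206:
zero (s+489): 489 + j1206 → |·| = √(489²+1206²) = √1693557 ≈ 1301.4, ∠ = arctan(1206/489) ≈ 67.93°
quadratic: (j1206)² + 58·j1206 + 10000 = -1444436 + j69948 → |·| ≈ 1.4461e+06, ∠ ≈ 177.23°
|L| = 10000 · 1301.4 / 1.4461e+06 ≈ 8.9994
Gain = 20 log₁₀(8.9994) ≈ 19.08 dB

19.1 dB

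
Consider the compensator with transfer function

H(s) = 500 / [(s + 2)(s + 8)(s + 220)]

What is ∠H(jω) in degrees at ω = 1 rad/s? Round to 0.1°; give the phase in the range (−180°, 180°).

At s = jω = j1:
pole (s+2): 2 + j1 → |·| = √(2²+1²) = √5 ≈ 2.2361, ∠ = arctan(1/2) ≈ 26.57°
pole (s+8): 8 + j1 → |·| = √(8²+1²) = √65 ≈ 8.0623, ∠ = arctan(1/8) ≈ 7.13°
pole (s+220): 220 + j1 → |·| = √(220²+1²) = √48401 ≈ 220, ∠ = arctan(1/220) ≈ 0.26°
∠H = 0.00° − 33.96° = -33.96°

-34.0°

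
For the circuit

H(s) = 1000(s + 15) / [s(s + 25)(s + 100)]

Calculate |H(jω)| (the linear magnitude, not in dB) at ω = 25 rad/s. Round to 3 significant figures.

0.320

At s = jω = j25:
zero (s+15): 15 + j25 → |·| = √(15²+25²) = √850 ≈ 29.155, ∠ = arctan(25/15) ≈ 59.04°
pole (s+25): 25 + j25 → |·| = √(25²+25²) = √1250 ≈ 35.355, ∠ = arctan(25/25) ≈ 45.00°
pole (s+100): 100 + j25 → |·| = √(100²+25²) = √10625 ≈ 103.08, ∠ = arctan(25/100) ≈ 14.04°
pole at origin: |s| = 25, ∠ = 90.00° (in denominator)
|H| = 1000 · 29.155 / 91110 ≈ 0.32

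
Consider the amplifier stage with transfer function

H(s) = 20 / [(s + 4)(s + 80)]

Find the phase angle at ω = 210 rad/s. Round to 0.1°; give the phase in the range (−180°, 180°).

-158.1°

At s = jω = j210:
pole (s+4): 4 + j210 → |·| = √(4²+210²) = √44116 ≈ 210.04, ∠ = arctan(210/4) ≈ 88.91°
pole (s+80): 80 + j210 → |·| = √(80²+210²) = √50500 ≈ 224.72, ∠ = arctan(210/80) ≈ 69.15°
∠H = 0.00° − 158.06° = -158.06°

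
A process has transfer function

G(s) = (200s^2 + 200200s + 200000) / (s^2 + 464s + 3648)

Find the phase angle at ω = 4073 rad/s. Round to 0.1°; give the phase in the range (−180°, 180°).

-7.3°

Substitute s = j4073:
Numerator: 200(j4073)^2 + 200200(j4073) + 200000 = -3317665800 + j815414600
Denominator: (j4073)^2 + 464(j4073) + 3648 = -16585681 + j1889872
|N| = √(3317665800² + 815414600²) ≈ 3.4164e+09, ∠N ≈ 166.19°
|D| = √(16585681² + 1889872²) ≈ 1.6693e+07, ∠D ≈ 173.50°
∠G = 166.19° − 173.50° = -7.31°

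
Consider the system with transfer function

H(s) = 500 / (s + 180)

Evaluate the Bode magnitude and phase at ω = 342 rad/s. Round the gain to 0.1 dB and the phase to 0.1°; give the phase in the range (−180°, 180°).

2.2 dB, -62.2°

Substitute s = j342:
Numerator: 500 = 500 + j0
Denominator: (j342) + 180 = 180 + j342
|N| = √(500² + 0²) ≈ 500, ∠N ≈ 0.00°
|D| = √(180² + 342²) ≈ 386.48, ∠D ≈ 62.24°
|H| = 500 / 386.48 ≈ 1.2937
Gain = 20 log₁₀(1.2937) ≈ 2.24 dB
∠H = 0.00° − 62.24° = -62.24°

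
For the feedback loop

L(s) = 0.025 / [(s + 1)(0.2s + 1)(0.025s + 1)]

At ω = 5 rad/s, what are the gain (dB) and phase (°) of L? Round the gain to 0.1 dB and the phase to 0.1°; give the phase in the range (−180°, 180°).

At ω = 5 rad/s:
pole (1 + j5·1) = 1 + j5 → |·| ≈ 5.099, ∠ ≈ 78.69°
pole (1 + j5·0.2) = 1 + j1 → |·| ≈ 1.4142, ∠ ≈ 45.00°
pole (1 + j5·0.025) = 1 + j0.125 → |·| ≈ 1.0078, ∠ ≈ 7.13°
|L| = 0.025 · 1 / (5.099 · 1.4142 · 1.0078) ≈ 0.0034401
Gain = 20 log₁₀(0.0034401) ≈ -49.27 dB
∠L = (0°) − (78.69° + 45.00° + 7.13°) = -130.82°

-49.3 dB, -130.8°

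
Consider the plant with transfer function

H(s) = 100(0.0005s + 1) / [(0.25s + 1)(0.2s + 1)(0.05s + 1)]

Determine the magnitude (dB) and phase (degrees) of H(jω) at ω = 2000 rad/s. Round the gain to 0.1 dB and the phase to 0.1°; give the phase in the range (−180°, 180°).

-103.0 dB, 135.8°

At ω = 2000 rad/s:
zero (1 + j2000·0.0005) = 1 + j1 → |·| ≈ 1.4142, ∠ ≈ 45.00°
pole (1 + j2000·0.25) = 1 + j500 → |·| ≈ 500, ∠ ≈ 89.89°
pole (1 + j2000·0.2) = 1 + j400 → |·| ≈ 400, ∠ ≈ 89.86°
pole (1 + j2000·0.05) = 1 + j100 → |·| ≈ 100, ∠ ≈ 89.43°
|H| = 100 · 1.4142 / (500 · 400 · 100) ≈ 7.071e-06
Gain = 20 log₁₀(7.071e-06) ≈ -103.01 dB
∠H = (45.00°) − (89.89° + 89.86° + 89.43°) = -224.18° ≡ 135.82° (principal value)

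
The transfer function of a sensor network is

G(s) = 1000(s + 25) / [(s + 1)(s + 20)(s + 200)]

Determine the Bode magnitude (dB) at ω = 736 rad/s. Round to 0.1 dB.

At s = jω = j736:
zero (s+25): 25 + j736 → |·| = √(25²+736²) = √542321 ≈ 736.42, ∠ = arctan(736/25) ≈ 88.05°
pole (s+1): 1 + j736 → |·| = √(1²+736²) = √541697 ≈ 736, ∠ = arctan(736/1) ≈ 89.92°
pole (s+20): 20 + j736 → |·| = √(20²+736²) = √542096 ≈ 736.27, ∠ = arctan(736/20) ≈ 88.44°
pole (s+200): 200 + j736 → |·| = √(200²+736²) = √581696 ≈ 762.69, ∠ = arctan(736/200) ≈ 74.80°
|G| = 1000 · 736.42 / 4.133e+08 ≈ 0.0017818
Gain = 20 log₁₀(0.0017818) ≈ -54.98 dB

-55.0 dB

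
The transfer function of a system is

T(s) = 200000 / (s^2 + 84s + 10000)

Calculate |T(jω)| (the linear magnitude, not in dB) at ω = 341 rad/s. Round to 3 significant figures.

At s = jω = j341:
quadratic: (j341)² + 84·j341 + 10000 = -106281 + j28644 → |·| ≈ 1.1007e+05, ∠ ≈ 164.92°
|T| = 200000 / 1.1007e+05 ≈ 1.817

1.82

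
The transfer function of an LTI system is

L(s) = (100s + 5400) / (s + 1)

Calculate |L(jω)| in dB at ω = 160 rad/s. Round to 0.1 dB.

40.5 dB

Substitute s = j160:
Numerator: 100(j160) + 5400 = 5400 + j16000
Denominator: (j160) + 1 = 1 + j160
|N| = √(5400² + 16000²) ≈ 16887, ∠N ≈ 71.35°
|D| = √(1² + 160²) ≈ 160, ∠D ≈ 89.64°
|L| = 16887 / 160 ≈ 105.54
Gain = 20 log₁₀(105.54) ≈ 40.47 dB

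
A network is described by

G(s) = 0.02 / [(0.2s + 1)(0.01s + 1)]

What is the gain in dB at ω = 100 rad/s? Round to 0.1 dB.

At ω = 100 rad/s:
pole (1 + j100·0.2) = 1 + j20 → |·| ≈ 20.025, ∠ ≈ 87.14°
pole (1 + j100·0.01) = 1 + j1 → |·| ≈ 1.4142, ∠ ≈ 45.00°
|G| = 0.02 · 1 / (20.025 · 1.4142) ≈ 0.00070623
Gain = 20 log₁₀(0.00070623) ≈ -63.02 dB

-63.0 dB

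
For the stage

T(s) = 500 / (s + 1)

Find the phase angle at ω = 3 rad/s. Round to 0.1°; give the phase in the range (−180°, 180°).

-71.6°

At s = jω = j3:
pole (s+1): 1 + j3 → |·| = √(1²+3²) = √10 ≈ 3.1623, ∠ = arctan(3/1) ≈ 71.57°
∠T = 0.00° − 71.57° = -71.57°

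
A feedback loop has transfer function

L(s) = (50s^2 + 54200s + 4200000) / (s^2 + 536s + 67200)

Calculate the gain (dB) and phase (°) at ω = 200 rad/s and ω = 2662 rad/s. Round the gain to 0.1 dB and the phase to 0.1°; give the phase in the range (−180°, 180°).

Substitute s = j200:
Numerator: 50(j200)^2 + 54200(j200) + 4200000 = 2200000 + j10840000
Denominator: (j200)^2 + 536(j200) + 67200 = 27200 + j107200
|N| = √(2200000² + 10840000²) ≈ 1.1061e+07, ∠N ≈ 78.53°
|D| = √(27200² + 107200²) ≈ 1.106e+05, ∠D ≈ 75.76°
|L| = 1.1061e+07 / 1.106e+05 ≈ 100.01
Gain = 20 log₁₀(100.01) ≈ 40.00 dB
∠L = 78.53° − 75.76° = 2.77°

Substitute s = j2662:
Numerator: 50(j2662)^2 + 54200(j2662) + 4200000 = -350112200 + j144280400
Denominator: (j2662)^2 + 536(j2662) + 67200 = -7019044 + j1426832
|N| = √(350112200² + 144280400²) ≈ 3.7868e+08, ∠N ≈ 157.60°
|D| = √(7019044² + 1426832²) ≈ 7.1626e+06, ∠D ≈ 168.51°
|L| = 3.7868e+08 / 7.1626e+06 ≈ 52.869
Gain = 20 log₁₀(52.869) ≈ 34.46 dB
∠L = 157.60° − 168.51° = -10.91°

ω = 200: 40.0 dB, 2.8°; ω = 2662: 34.5 dB, -10.9°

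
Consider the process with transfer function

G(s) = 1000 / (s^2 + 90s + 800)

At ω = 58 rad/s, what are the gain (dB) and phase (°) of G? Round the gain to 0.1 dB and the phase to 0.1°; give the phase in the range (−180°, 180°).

Substitute s = j58:
Numerator: 1000 = 1000 + j0
Denominator: (j58)^2 + 90(j58) + 800 = -2564 + j5220
|N| = √(1000² + 0²) ≈ 1000, ∠N ≈ 0.00°
|D| = √(2564² + 5220²) ≈ 5815.7, ∠D ≈ 116.16°
|G| = 1000 / 5815.7 ≈ 0.17195
Gain = 20 log₁₀(0.17195) ≈ -15.29 dB
∠G = 0.00° − 116.16° = -116.16°

-15.3 dB, -116.2°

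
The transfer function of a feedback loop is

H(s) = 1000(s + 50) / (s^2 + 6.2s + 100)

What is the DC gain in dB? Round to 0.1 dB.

H(0) = 1000·50 / 100 = 500
20 log₁₀(500) ≈ 53.98 dB

54.0 dB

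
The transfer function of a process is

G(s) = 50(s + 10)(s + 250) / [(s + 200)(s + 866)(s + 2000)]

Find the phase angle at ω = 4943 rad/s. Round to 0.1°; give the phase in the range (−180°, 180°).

At s = jω = j4943:
zero (s+10): 10 + j4943 → |·| = √(10²+4943²) = √24433349 ≈ 4943, ∠ = arctan(4943/10) ≈ 89.88°
zero (s+250): 250 + j4943 → |·| = √(250²+4943²) = √24495749 ≈ 4949.3, ∠ = arctan(4943/250) ≈ 87.10°
pole (s+200): 200 + j4943 → |·| = √(200²+4943²) = √24473249 ≈ 4947, ∠ = arctan(4943/200) ≈ 87.68°
pole (s+866): 866 + j4943 → |·| = √(866²+4943²) = √25183205 ≈ 5018.3, ∠ = arctan(4943/866) ≈ 80.06°
pole (s+2000): 2000 + j4943 → |·| = √(2000²+4943²) = √28433249 ≈ 5332.3, ∠ = arctan(4943/2000) ≈ 67.97°
∠G = 176.98° − 235.71° = -58.73°

-58.7°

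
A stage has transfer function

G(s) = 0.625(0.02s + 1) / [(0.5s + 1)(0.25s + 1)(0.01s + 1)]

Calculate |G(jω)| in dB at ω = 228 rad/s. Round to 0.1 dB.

At ω = 228 rad/s:
zero (1 + j228·0.02) = 1 + j4.56 → |·| ≈ 4.6684, ∠ ≈ 77.63°
pole (1 + j228·0.5) = 1 + j114 → |·| ≈ 114, ∠ ≈ 89.50°
pole (1 + j228·0.25) = 1 + j57 → |·| ≈ 57.009, ∠ ≈ 88.99°
pole (1 + j228·0.01) = 1 + j2.28 → |·| ≈ 2.4897, ∠ ≈ 66.32°
|G| = 0.625 · 4.6684 / (114 · 57.009 · 2.4897) ≈ 0.00018032
Gain = 20 log₁₀(0.00018032) ≈ -74.88 dB

-74.9 dB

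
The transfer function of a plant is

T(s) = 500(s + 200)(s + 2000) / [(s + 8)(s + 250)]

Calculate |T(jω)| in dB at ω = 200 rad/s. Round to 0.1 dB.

At s = jω = j200:
zero (s+200): 200 + j200 → |·| = √(200²+200²) = √80000 ≈ 282.84, ∠ = arctan(200/200) ≈ 45.00°
zero (s+2000): 2000 + j200 → |·| = √(2000²+200²) = √4040000 ≈ 2010, ∠ = arctan(200/2000) ≈ 5.71°
pole (s+8): 8 + j200 → |·| = √(8²+200²) = √40064 ≈ 200.16, ∠ = arctan(200/8) ≈ 87.71°
pole (s+250): 250 + j200 → |·| = √(250²+200²) = √102500 ≈ 320.16, ∠ = arctan(200/250) ≈ 38.66°
|T| = 500 · 5.6851e+05 / 64083 ≈ 4435.7
Gain = 20 log₁₀(4435.7) ≈ 72.94 dB

72.9 dB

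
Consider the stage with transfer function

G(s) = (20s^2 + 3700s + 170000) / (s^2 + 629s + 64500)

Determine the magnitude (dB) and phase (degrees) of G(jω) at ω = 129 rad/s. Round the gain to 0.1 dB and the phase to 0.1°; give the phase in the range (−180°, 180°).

14.6 dB, 49.4°

Substitute s = j129:
Numerator: 20(j129)^2 + 3700(j129) + 170000 = -162820 + j477300
Denominator: (j129)^2 + 629(j129) + 64500 = 47859 + j81141
|N| = √(162820² + 477300²) ≈ 5.0431e+05, ∠N ≈ 108.84°
|D| = √(47859² + 81141²) ≈ 94204, ∠D ≈ 59.47°
|G| = 5.0431e+05 / 94204 ≈ 5.3534
Gain = 20 log₁₀(5.3534) ≈ 14.57 dB
∠G = 108.84° − 59.47° = 49.37°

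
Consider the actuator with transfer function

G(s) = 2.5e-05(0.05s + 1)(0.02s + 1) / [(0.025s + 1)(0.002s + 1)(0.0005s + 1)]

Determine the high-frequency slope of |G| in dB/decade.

Each pole contributes −20 dB/decade at high frequency; each zero contributes +20 dB/decade.
Net: 2 zero(s) − 3 pole(s) → -20 dB/decade.

-20 dB/decade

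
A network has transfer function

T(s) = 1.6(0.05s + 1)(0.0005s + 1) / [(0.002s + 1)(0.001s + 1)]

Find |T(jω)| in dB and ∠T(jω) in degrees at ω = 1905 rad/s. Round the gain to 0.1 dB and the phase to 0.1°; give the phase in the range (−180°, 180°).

At ω = 1905 rad/s:
zero (1 + j1905·0.05) = 1 + j95.25 → |·| ≈ 95.255, ∠ ≈ 89.40°
zero (1 + j1905·0.0005) = 1 + j0.9525 → |·| ≈ 1.381, ∠ ≈ 43.61°
pole (1 + j1905·0.002) = 1 + j3.81 → |·| ≈ 3.939, ∠ ≈ 75.29°
pole (1 + j1905·0.001) = 1 + j1.905 → |·| ≈ 2.1515, ∠ ≈ 62.30°
|T| = 1.6 · 95.255 · 1.381 / (3.939 · 2.1515) ≈ 24.836
Gain = 20 log₁₀(24.836) ≈ 27.90 dB
∠T = (89.40° + 43.61°) − (75.29° + 62.30°) = -4.58°

27.9 dB, -4.6°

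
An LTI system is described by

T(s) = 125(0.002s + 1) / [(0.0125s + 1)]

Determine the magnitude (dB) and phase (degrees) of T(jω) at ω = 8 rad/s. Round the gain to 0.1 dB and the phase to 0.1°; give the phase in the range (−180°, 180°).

At ω = 8 rad/s:
zero (1 + j8·0.002) = 1 + j0.016 → |·| ≈ 1.0001, ∠ ≈ 0.92°
pole (1 + j8·0.0125) = 1 + j0.1 → |·| ≈ 1.005, ∠ ≈ 5.71°
|T| = 125 · 1.0001 / (1.005) ≈ 124.39
Gain = 20 log₁₀(124.39) ≈ 41.90 dB
∠T = (0.92°) − (5.71°) = -4.79°

41.9 dB, -4.8°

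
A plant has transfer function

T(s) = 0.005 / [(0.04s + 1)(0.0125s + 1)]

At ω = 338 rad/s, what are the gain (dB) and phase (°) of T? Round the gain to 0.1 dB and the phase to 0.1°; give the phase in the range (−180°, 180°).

-81.4 dB, -162.5°

At ω = 338 rad/s:
pole (1 + j338·0.04) = 1 + j13.52 → |·| ≈ 13.557, ∠ ≈ 85.77°
pole (1 + j338·0.0125) = 1 + j4.225 → |·| ≈ 4.3417, ∠ ≈ 76.68°
|T| = 0.005 · 1 / (13.557 · 4.3417) ≈ 8.4947e-05
Gain = 20 log₁₀(8.4947e-05) ≈ -81.42 dB
∠T = (0°) − (85.77° + 76.68°) = -162.45°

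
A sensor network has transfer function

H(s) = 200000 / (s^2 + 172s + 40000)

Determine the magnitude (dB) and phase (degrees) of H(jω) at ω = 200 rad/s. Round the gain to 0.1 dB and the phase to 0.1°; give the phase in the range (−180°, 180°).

At s = jω = j200:
quadratic: (j200)² + 172·j200 + 40000 = 0 + j34400 → |·| ≈ 34400, ∠ ≈ 90.00°
|H| = 200000 / 34400 ≈ 5.814
Gain = 20 log₁₀(5.814) ≈ 15.29 dB
∠H = 0.00° − 90.00° = -90.00°

15.3 dB, -90.0°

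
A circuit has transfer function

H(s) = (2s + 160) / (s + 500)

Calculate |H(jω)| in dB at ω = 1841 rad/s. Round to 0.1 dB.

Substitute s = j1841:
Numerator: 2(j1841) + 160 = 160 + j3682
Denominator: (j1841) + 500 = 500 + j1841
|N| = √(160² + 3682²) ≈ 3685.5, ∠N ≈ 87.51°
|D| = √(500² + 1841²) ≈ 1907.7, ∠D ≈ 74.81°
|H| = 3685.5 / 1907.7 ≈ 1.9319
Gain = 20 log₁₀(1.9319) ≈ 5.72 dB

5.7 dB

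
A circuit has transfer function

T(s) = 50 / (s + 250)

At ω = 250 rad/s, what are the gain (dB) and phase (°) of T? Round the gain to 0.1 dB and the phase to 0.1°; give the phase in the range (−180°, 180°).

-17.0 dB, -45.0°

Substitute s = j250:
Numerator: 50 = 50 + j0
Denominator: (j250) + 250 = 250 + j250
|N| = √(50² + 0²) ≈ 50, ∠N ≈ 0.00°
|D| = √(250² + 250²) ≈ 353.55, ∠D ≈ 45.00°
|T| = 50 / 353.55 ≈ 0.14142
Gain = 20 log₁₀(0.14142) ≈ -16.99 dB
∠T = 0.00° − 45.00° = -45.00°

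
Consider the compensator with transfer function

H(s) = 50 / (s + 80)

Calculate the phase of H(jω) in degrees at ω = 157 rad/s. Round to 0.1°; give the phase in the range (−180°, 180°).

-63.0°

Substitute s = j157:
Numerator: 50 = 50 + j0
Denominator: (j157) + 80 = 80 + j157
|N| = √(50² + 0²) ≈ 50, ∠N ≈ 0.00°
|D| = √(80² + 157²) ≈ 176.21, ∠D ≈ 63.00°
∠H = 0.00° − 63.00° = -63.00°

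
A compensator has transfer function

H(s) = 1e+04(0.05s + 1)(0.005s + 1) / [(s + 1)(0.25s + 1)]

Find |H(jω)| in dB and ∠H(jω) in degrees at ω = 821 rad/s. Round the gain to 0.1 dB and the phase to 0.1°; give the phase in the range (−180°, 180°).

At ω = 821 rad/s:
zero (1 + j821·0.05) = 1 + j41.05 → |·| ≈ 41.062, ∠ ≈ 88.60°
zero (1 + j821·0.005) = 1 + j4.105 → |·| ≈ 4.225, ∠ ≈ 76.31°
pole (1 + j821·1) = 1 + j821 → |·| ≈ 821, ∠ ≈ 89.93°
pole (1 + j821·0.25) = 1 + j205.25 → |·| ≈ 205.25, ∠ ≈ 89.72°
|H| = 1e+04 · 41.062 · 4.225 / (821 · 205.25) ≈ 10.295
Gain = 20 log₁₀(10.295) ≈ 20.25 dB
∠H = (88.60° + 76.31°) − (89.93° + 89.72°) = -14.74°

20.3 dB, -14.7°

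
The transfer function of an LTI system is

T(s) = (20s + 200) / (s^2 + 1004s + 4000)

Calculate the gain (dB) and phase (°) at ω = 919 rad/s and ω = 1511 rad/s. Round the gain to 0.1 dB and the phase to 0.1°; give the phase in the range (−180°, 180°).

ω = 919: -36.6 dB, -43.0°; ω = 1511: -39.1 dB, -56.7°

Substitute s = j919:
Numerator: 20(j919) + 200 = 200 + j18380
Denominator: (j919)^2 + 1004(j919) + 4000 = -840561 + j922676
|N| = √(200² + 18380²) ≈ 18381, ∠N ≈ 89.38°
|D| = √(840561² + 922676²) ≈ 1.2481e+06, ∠D ≈ 132.33°
|T| = 18381 / 1.2481e+06 ≈ 0.014727
Gain = 20 log₁₀(0.014727) ≈ -36.64 dB
∠T = 89.38° − 132.33° = -42.95°

Substitute s = j1511:
Numerator: 20(j1511) + 200 = 200 + j30220
Denominator: (j1511)^2 + 1004(j1511) + 4000 = -2279121 + j1517044
|N| = √(200² + 30220²) ≈ 30221, ∠N ≈ 89.62°
|D| = √(2279121² + 1517044²) ≈ 2.7378e+06, ∠D ≈ 146.35°
|T| = 30221 / 2.7378e+06 ≈ 0.011038
Gain = 20 log₁₀(0.011038) ≈ -39.14 dB
∠T = 89.62° − 146.35° = -56.73°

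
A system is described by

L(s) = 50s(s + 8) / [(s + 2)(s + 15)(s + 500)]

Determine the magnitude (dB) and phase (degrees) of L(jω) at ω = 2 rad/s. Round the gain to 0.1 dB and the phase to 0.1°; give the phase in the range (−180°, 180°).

At s = jω = j2:
zero (s+8): 8 + j2 → |·| = √(8²+2²) = √68 ≈ 8.2462, ∠ = arctan(2/8) ≈ 14.04°
zero at origin: s = j2 → |·| = 2, ∠ = 90.00°
pole (s+2): 2 + j2 → |·| = √(2²+2²) = √8 ≈ 2.8284, ∠ = arctan(2/2) ≈ 45.00°
pole (s+15): 15 + j2 → |·| = √(15²+2²) = √229 ≈ 15.133, ∠ = arctan(2/15) ≈ 7.59°
pole (s+500): 500 + j2 → |·| = √(500²+2²) = √250004 ≈ 500, ∠ = arctan(2/500) ≈ 0.23°
|L| = 50 · 16.492 / 21401 ≈ 0.038531
Gain = 20 log₁₀(0.038531) ≈ -28.28 dB
∠L = 104.04° − 52.82° = 51.22°

-28.3 dB, 51.2°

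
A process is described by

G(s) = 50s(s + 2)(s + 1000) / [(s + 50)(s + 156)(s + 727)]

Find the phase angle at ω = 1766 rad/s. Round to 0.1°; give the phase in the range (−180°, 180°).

-0.5°

At s = jω = j1766:
zero (s+2): 2 + j1766 → |·| = √(2²+1766²) = √3118760 ≈ 1766, ∠ = arctan(1766/2) ≈ 89.94°
zero (s+1000): 1000 + j1766 → |·| = √(1000²+1766²) = √4118756 ≈ 2029.5, ∠ = arctan(1766/1000) ≈ 60.48°
zero at origin: s = j1766 → |·| = 1766, ∠ = 90.00°
pole (s+50): 50 + j1766 → |·| = √(50²+1766²) = √3121256 ≈ 1766.7, ∠ = arctan(1766/50) ≈ 88.38°
pole (s+156): 156 + j1766 → |·| = √(156²+1766²) = √3143092 ≈ 1772.9, ∠ = arctan(1766/156) ≈ 84.95°
pole (s+727): 727 + j1766 → |·| = √(727²+1766²) = √3647285 ≈ 1909.8, ∠ = arctan(1766/727) ≈ 67.62°
∠G = 240.42° − 240.95° = -0.53°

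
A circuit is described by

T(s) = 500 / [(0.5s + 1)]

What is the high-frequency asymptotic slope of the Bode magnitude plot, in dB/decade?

-20 dB/decade

Each pole contributes −20 dB/decade at high frequency; each zero contributes +20 dB/decade.
Net: 0 zero(s) − 1 pole(s) → -20 dB/decade.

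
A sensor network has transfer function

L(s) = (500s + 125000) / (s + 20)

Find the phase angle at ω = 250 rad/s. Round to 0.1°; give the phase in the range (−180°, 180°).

Substitute s = j250:
Numerator: 500(j250) + 125000 = 125000 + j125000
Denominator: (j250) + 20 = 20 + j250
|N| = √(125000² + 125000²) ≈ 1.7678e+05, ∠N ≈ 45.00°
|D| = √(20² + 250²) ≈ 250.8, ∠D ≈ 85.43°
∠L = 45.00° − 85.43° = -40.43°

-40.4°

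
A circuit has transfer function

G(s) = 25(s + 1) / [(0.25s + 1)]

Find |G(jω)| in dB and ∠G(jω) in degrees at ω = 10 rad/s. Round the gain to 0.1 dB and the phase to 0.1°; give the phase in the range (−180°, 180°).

39.4 dB, 16.1°

At ω = 10 rad/s:
zero (1 + j10·1) = 1 + j10 → |·| ≈ 10.05, ∠ ≈ 84.29°
pole (1 + j10·0.25) = 1 + j2.5 → |·| ≈ 2.6926, ∠ ≈ 68.20°
|G| = 25 · 10.05 / (2.6926) ≈ 93.311
Gain = 20 log₁₀(93.311) ≈ 39.40 dB
∠G = (84.29°) − (68.20°) = 16.09°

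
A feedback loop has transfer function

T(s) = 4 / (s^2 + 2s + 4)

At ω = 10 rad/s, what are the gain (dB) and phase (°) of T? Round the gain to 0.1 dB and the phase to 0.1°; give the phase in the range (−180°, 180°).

-27.8 dB, -168.2°

At s = jω = j10:
quadratic: (j10)² + 2·j10 + 4 = -96 + j20 → |·| ≈ 98.061, ∠ ≈ 168.23°
|T| = 4 / 98.061 ≈ 0.040791
Gain = 20 log₁₀(0.040791) ≈ -27.79 dB
∠T = 0.00° − 168.23° = -168.23°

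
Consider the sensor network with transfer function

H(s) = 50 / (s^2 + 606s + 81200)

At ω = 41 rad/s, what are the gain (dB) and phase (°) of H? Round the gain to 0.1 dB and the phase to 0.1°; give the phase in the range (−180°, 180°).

-64.4 dB, -17.4°

Substitute s = j41:
Numerator: 50 = 50 + j0
Denominator: (j41)^2 + 606(j41) + 81200 = 79519 + j24846
|N| = √(50² + 0²) ≈ 50, ∠N ≈ 0.00°
|D| = √(79519² + 24846²) ≈ 83310, ∠D ≈ 17.35°
|H| = 50 / 83310 ≈ 0.00060017
Gain = 20 log₁₀(0.00060017) ≈ -64.43 dB
∠H = 0.00° − 17.35° = -17.35°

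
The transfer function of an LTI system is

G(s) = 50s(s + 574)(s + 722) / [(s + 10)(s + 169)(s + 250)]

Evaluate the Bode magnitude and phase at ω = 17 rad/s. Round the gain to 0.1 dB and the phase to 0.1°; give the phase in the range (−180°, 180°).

52.5 dB, 23.9°

At s = jω = j17:
zero (s+574): 574 + j17 → |·| = √(574²+17²) = √329765 ≈ 574.25, ∠ = arctan(17/574) ≈ 1.70°
zero (s+722): 722 + j17 → |·| = √(722²+17²) = √521573 ≈ 722.2, ∠ = arctan(17/722) ≈ 1.35°
zero at origin: s = j17 → |·| = 17, ∠ = 90.00°
pole (s+10): 10 + j17 → |·| = √(10²+17²) = √389 ≈ 19.723, ∠ = arctan(17/10) ≈ 59.53°
pole (s+169): 169 + j17 → |·| = √(169²+17²) = √28850 ≈ 169.85, ∠ = arctan(17/169) ≈ 5.74°
pole (s+250): 250 + j17 → |·| = √(250²+17²) = √62789 ≈ 250.58, ∠ = arctan(17/250) ≈ 3.89°
|G| = 50 · 7.0503e+06 / 8.3943e+05 ≈ 419.95
Gain = 20 log₁₀(419.95) ≈ 52.46 dB
∠G = 93.05° − 69.16° = 23.89°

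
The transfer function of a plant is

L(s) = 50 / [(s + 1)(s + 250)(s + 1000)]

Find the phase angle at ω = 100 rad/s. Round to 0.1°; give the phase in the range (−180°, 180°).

At s = jω = j100:
pole (s+1): 1 + j100 → |·| = √(1²+100²) = √10001 ≈ 100, ∠ = arctan(100/1) ≈ 89.43°
pole (s+250): 250 + j100 → |·| = √(250²+100²) = √72500 ≈ 269.26, ∠ = arctan(100/250) ≈ 21.80°
pole (s+1000): 1000 + j100 → |·| = √(1000²+100²) = √1010000 ≈ 1005, ∠ = arctan(100/1000) ≈ 5.71°
∠L = 0.00° − 116.94° = -116.94°

-116.9°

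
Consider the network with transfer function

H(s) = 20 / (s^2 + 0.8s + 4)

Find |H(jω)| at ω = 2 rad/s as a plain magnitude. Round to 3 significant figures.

At s = jω = j2:
quadratic: (j2)² + 0.8·j2 + 4 = 0 + j1.6 → |·| ≈ 1.6, ∠ ≈ 90.00°
|H| = 20 / 1.6 ≈ 12.5

12.5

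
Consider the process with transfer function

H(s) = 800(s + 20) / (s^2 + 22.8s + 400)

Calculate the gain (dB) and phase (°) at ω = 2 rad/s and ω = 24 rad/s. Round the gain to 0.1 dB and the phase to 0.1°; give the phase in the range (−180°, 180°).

ω = 2: 32.1 dB, -0.9°; ω = 24: 32.8 dB, -57.6°

At s = jω = j2:
zero (s+20): 20 + j2 → |·| = √(20²+2²) = √404 ≈ 20.1, ∠ = arctan(2/20) ≈ 5.71°
quadratic: (j2)² + 22.8·j2 + 400 = 396 + j45.6 → |·| ≈ 398.62, ∠ ≈ 6.57°
|H| = 800 · 20.1 / 398.62 ≈ 40.339
Gain = 20 log₁₀(40.339) ≈ 32.11 dB
∠H = 5.71° − 6.57° = -0.86°

At s = jω = j24:
zero (s+20): 20 + j24 → |·| = √(20²+24²) = √976 ≈ 31.241, ∠ = arctan(24/20) ≈ 50.19°
quadratic: (j24)² + 22.8·j24 + 400 = -176 + j547.2 → |·| ≈ 574.81, ∠ ≈ 107.83°
|H| = 800 · 31.241 / 574.81 ≈ 43.48
Gain = 20 log₁₀(43.48) ≈ 32.77 dB
∠H = 50.19° − 107.83° = -57.64°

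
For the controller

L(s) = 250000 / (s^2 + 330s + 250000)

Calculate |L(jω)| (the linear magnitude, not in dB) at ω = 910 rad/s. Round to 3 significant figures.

At s = jω = j910:
quadratic: (j910)² + 330·j910 + 250000 = -578100 + j300300 → |·| ≈ 6.5144e+05, ∠ ≈ 152.55°
|L| = 250000 / 6.5144e+05 ≈ 0.38377

0.384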